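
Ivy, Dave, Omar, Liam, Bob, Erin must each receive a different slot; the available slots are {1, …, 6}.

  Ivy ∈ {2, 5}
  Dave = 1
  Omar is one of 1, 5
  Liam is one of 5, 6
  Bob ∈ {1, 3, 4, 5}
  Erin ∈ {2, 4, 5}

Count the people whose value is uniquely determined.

6

Dave has just one choice, so Dave = 1. Strike 1 from Omar, Bob.
Omar must be 5 (only option left). Remove 5 from Ivy, Liam, Bob, Erin.
Liam must be 6 (only option left).
That leaves Ivy = 2. Remove 2 from Erin.
Erin must be 4 (only option left). Strike 4 from Bob.
That leaves Bob = 3.
Every person is fixed: Ivy=2, Dave=1, Omar=5, Liam=6, Bob=3, Erin=4. That makes 6.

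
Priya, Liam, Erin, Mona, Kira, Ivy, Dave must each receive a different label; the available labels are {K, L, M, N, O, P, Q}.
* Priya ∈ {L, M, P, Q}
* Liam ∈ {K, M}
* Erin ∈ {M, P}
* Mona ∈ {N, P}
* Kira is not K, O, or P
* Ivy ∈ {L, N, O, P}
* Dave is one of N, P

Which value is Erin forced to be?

Among the 7 variables, K fits only Liam (and all 7 values in {K, L, M, N, O, P, Q} must be used), so Liam = K.
The 6 still-open variables together cover exactly {L, M, N, O, P, Q} — 6 values for 6 variables — and O appears only in Ivy's list, so Ivy = O.
Mona and Dave between them cover only {N, P} — a naked pair. Remove those values from Priya, Erin, Kira.
So Erin = M.

M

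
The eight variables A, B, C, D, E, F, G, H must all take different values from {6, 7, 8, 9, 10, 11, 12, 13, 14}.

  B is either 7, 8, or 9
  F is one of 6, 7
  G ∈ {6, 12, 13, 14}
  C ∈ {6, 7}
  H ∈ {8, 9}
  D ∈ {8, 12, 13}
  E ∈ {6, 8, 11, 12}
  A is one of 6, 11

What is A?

The 8 variables draw from only 8 values {6, 7, 8, 9, 11, 12, 13, 14}, so each is used; only G can be 14, hence G = 14.
The 7 still-open variables draw from only 7 values {6, 7, 8, 9, 11, 12, 13}, so each is used; only D can be 13, hence D = 13.
The 6 still-open variables draw from only 6 values {6, 7, 8, 9, 11, 12}, so each is used; only E can be 12, hence E = 12.
The 5 still-open variables together cover exactly {6, 7, 8, 9, 11} — 5 values for 5 variables — and 11 appears only in A's list, so A = 11.

11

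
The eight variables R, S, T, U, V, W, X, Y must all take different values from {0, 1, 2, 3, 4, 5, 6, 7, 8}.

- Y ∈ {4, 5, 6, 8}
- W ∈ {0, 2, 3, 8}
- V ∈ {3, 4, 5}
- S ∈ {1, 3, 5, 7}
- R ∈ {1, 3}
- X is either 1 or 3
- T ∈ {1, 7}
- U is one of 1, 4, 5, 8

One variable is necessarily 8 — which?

U

The 2 variables R and X are confined to {1, 3}, which locks those values in; drop them from S, T, U, V, W.
That leaves T = 7. Remove 7 from S.
S's domain is down to {5}, so S = 5. Remove 5 from U, V, Y.
V has just one choice, so V = 4. Eliminate 4 elsewhere: U, Y.
So 8 goes to U.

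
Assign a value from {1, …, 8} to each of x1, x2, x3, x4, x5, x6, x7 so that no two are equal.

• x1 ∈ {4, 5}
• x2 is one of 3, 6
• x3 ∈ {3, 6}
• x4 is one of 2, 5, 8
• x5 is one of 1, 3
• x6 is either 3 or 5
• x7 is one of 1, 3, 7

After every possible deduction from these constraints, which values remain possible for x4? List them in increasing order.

2, 8

The 2 variables x2 and x3 are confined to {3, 6}, which locks those values in; drop them from x5, x6, x7.
That leaves x5 = 1. Eliminate 1 elsewhere: x7.
x6 must be 5 (only option left). Eliminate 5 elsewhere: x1, x4.
x7 must be 7 (only option left).
x1's domain is down to {4}, so x1 = 4.
No further eliminations apply; x4 can still be any of 2, 8.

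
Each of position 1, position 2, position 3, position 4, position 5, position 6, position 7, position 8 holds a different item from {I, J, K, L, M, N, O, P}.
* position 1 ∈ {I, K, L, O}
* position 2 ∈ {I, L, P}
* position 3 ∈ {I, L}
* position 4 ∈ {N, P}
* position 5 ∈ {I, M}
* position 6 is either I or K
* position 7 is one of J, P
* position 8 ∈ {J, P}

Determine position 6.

K

The 8 variables together cover exactly {I, J, K, L, M, N, O, P} — 8 values for 8 variables — and M appears only in position 5's list, so position 5 = M.
The 7 still-open variables draw from only 7 values {I, J, K, L, N, O, P}, so each is used; only position 4 can be N, hence position 4 = N.
The 6 still-open variables draw from only 6 values {I, J, K, L, O, P}, so each is used; only position 1 can be O, hence position 1 = O.
The 5 still-open variables together cover exactly {I, J, K, L, P} — 5 values for 5 variables — and K appears only in position 6's list, so position 6 = K.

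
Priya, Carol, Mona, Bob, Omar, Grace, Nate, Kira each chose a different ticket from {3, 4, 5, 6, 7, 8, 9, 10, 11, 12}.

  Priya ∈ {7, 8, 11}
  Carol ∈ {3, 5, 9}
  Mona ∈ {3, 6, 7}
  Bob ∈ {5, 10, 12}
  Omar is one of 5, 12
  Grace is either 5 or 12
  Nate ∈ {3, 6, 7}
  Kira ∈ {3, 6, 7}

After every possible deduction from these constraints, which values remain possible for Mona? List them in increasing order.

Omar and Grace share exactly the 2 values {5, 12}; by pigeonhole those values go to them, so strike 5, 12 from Carol, Bob.
Bob's domain is down to {10}, so Bob = 10.
Mona, Nate, Kira share exactly the 3 values {3, 6, 7}; by pigeonhole those values go to them, so strike 3, 6, 7 from Priya, Carol.
Carol must be 9 (only option left).
No further eliminations apply; Mona can still be any of 3, 6, 7.

3, 6, 7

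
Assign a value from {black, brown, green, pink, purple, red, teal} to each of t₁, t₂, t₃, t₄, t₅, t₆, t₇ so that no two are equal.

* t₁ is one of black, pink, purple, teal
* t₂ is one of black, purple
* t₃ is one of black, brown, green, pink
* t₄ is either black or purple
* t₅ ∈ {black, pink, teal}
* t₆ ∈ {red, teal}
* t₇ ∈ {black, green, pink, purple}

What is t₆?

red

Among the 7 variables, brown fits only t₃ (and all 7 values in {black, brown, green, pink, purple, red, teal} must be used), so t₃ = brown.
Among the 6 still-open variables, green fits only t₇ (and all 6 values in {black, green, pink, purple, red, teal} must be used), so t₇ = green.
The 5 still-open variables draw from only 5 values {black, pink, purple, red, teal}, so each is used; only t₆ can be red, hence t₆ = red.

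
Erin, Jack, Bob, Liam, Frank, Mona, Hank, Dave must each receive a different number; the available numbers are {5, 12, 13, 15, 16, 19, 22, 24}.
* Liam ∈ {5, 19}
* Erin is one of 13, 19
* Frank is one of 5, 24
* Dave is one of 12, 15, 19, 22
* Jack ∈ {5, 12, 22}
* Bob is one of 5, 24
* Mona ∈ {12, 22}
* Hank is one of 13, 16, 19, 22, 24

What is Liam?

Among the 8 variables, 15 fits only Dave (and all 8 values in {5, 12, 13, 15, 16, 19, 22, 24} must be used), so Dave = 15.
The 7 still-open variables together cover exactly {5, 12, 13, 16, 19, 22, 24} — 7 values for 7 variables — and 16 appears only in Hank's list, so Hank = 16.
The 6 still-open variables together cover exactly {5, 12, 13, 19, 22, 24} — 6 values for 6 variables — and 13 appears only in Erin's list, so Erin = 13.
The 5 still-open variables draw from only 5 values {5, 12, 19, 22, 24}, so each is used; only Liam can be 19, hence Liam = 19.

19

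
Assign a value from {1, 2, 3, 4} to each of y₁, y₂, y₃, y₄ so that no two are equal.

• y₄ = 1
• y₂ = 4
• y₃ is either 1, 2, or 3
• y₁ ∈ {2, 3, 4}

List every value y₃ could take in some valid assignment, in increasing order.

2, 3

y₂'s domain is down to {4}, so y₂ = 4. Strike 4 from y₁.
That leaves y₄ = 1. Strike 1 from y₃.
No further eliminations apply; y₃ can still be any of 2, 3.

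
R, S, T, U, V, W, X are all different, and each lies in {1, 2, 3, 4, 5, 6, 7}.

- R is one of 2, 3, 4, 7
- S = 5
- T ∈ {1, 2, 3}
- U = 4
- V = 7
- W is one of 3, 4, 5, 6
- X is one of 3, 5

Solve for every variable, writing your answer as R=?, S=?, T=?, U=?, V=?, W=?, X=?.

S has just one choice, so S = 5. Eliminate 5 elsewhere: W, X.
U has just one choice, so U = 4. So R, W can't be 4.
V's domain is down to {7}, so V = 7. So R can't be 7.
That leaves X = 3. Remove 3 from R, T, W.
R has just one choice, so R = 2. Strike 2 from T.
T has just one choice, so T = 1.
W's domain is down to {6}, so W = 6.

R=2, S=5, T=1, U=4, V=7, W=6, X=3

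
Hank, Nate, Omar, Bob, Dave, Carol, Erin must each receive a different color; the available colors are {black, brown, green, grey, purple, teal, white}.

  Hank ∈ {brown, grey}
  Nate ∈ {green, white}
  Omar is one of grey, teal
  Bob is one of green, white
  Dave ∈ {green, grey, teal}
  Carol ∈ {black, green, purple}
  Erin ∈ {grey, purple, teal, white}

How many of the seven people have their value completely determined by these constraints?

The 7 variables draw from only 7 values {black, brown, green, grey, purple, teal, white}, so each is used; only Carol can be black, hence Carol = black.
The 6 still-open variables together cover exactly {brown, green, grey, purple, teal, white} — 6 values for 6 variables — and brown appears only in Hank's list, so Hank = brown.
The 5 still-open variables together cover exactly {green, grey, purple, teal, white} — 5 values for 5 variables — and purple appears only in Erin's list, so Erin = purple.
Nate and Bob between them cover only {green, white} — a naked pair. Remove those values from Dave.
Determined: Hank=brown, Carol=black, Erin=purple. The other people each still have more than one consistent value. That makes 3.

3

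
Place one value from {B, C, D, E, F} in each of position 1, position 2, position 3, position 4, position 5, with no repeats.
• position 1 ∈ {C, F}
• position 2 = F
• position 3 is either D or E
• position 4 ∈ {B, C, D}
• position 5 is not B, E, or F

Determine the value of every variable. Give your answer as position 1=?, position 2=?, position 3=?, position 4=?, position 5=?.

position 1=C, position 2=F, position 3=E, position 4=B, position 5=D

position 2 must be F (only option left). So position 1 can't be F.
position 1's domain is down to {C}, so position 1 = C. Strike C from position 4, position 5.
position 5's domain is down to {D}, so position 5 = D. Eliminate D elsewhere: position 3, position 4.
position 3 must be E (only option left).
position 4's domain is down to {B}, so position 4 = B.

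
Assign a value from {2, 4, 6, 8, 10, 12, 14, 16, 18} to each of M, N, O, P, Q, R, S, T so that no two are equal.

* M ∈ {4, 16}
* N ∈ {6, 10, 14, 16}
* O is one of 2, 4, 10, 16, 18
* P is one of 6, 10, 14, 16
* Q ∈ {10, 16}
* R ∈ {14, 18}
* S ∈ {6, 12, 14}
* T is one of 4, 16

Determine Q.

The 8 variables together cover exactly {2, 4, 6, 10, 12, 14, 16, 18} — 8 values for 8 variables — and 2 appears only in O's list, so O = 2.
Among the 7 still-open variables, 12 fits only S (and all 7 values in {4, 6, 10, 12, 14, 16, 18} must be used), so S = 12.
The 6 still-open variables together cover exactly {4, 6, 10, 14, 16, 18} — 6 values for 6 variables — and 18 appears only in R's list, so R = 18.
M and T between them cover only {4, 16} — a naked pair. Remove those values from N, P, Q.
So Q = 10.

10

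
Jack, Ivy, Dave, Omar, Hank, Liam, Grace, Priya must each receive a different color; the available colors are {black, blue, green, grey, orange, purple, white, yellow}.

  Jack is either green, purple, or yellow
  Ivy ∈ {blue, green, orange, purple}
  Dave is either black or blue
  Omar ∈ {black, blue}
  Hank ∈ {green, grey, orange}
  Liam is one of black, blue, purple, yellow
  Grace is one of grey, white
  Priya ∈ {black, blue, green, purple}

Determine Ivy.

Among the 8 variables, white fits only Grace (and all 8 values in {black, blue, green, grey, orange, purple, white, yellow} must be used), so Grace = white.
The 7 still-open variables draw from only 7 values {black, blue, green, grey, orange, purple, yellow}, so each is used; only Hank can be grey, hence Hank = grey.
Among the 6 still-open variables, orange fits only Ivy (and all 6 values in {black, blue, green, orange, purple, yellow} must be used), so Ivy = orange.

orange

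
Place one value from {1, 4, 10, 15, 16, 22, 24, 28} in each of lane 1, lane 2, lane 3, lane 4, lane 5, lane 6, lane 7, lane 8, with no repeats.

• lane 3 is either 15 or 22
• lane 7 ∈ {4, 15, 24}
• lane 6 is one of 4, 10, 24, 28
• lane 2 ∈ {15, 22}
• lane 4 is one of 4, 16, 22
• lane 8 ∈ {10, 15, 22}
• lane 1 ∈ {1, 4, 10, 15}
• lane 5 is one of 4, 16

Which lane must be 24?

lane 7

Among the 8 variables, 1 fits only lane 1 (and all 8 values in {1, 4, 10, 15, 16, 22, 24, 28} must be used), so lane 1 = 1.
Among the 7 still-open variables, 28 fits only lane 6 (and all 7 values in {4, 10, 15, 16, 22, 24, 28} must be used), so lane 6 = 28.
The 6 still-open variables draw from only 6 values {4, 10, 15, 16, 22, 24}, so each is used; only lane 8 can be 10, hence lane 8 = 10.
The 5 still-open variables draw from only 5 values {4, 15, 16, 22, 24}, so each is used; only lane 7 can be 24, hence lane 7 = 24.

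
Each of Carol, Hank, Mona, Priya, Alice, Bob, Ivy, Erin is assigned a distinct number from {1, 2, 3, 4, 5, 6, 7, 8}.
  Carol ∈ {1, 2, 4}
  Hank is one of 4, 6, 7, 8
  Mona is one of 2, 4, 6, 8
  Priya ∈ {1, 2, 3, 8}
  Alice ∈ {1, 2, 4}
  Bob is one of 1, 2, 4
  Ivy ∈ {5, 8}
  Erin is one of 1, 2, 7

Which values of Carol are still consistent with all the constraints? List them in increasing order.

1, 2, 4

Among the 8 variables, 3 fits only Priya (and all 8 values in {1, 2, 3, 4, 5, 6, 7, 8} must be used), so Priya = 3.
The 7 still-open variables draw from only 7 values {1, 2, 4, 5, 6, 7, 8}, so each is used; only Ivy can be 5, hence Ivy = 5.
The 3 variables Carol, Alice, Bob are confined to {1, 2, 4}, which locks those values in; drop them from Hank, Mona, Erin.
Erin's domain is down to {7}, so Erin = 7. So Hank can't be 7.
No further eliminations apply; Carol can still be any of 1, 2, 4.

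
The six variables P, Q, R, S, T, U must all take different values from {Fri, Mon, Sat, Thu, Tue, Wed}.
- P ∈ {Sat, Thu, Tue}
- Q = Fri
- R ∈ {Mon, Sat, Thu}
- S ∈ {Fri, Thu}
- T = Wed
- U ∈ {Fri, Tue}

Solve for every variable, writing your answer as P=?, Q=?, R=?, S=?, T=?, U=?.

Q has just one choice, so Q = Fri. Eliminate Fri elsewhere: S, U.
S's domain is down to {Thu}, so S = Thu. Strike Thu from P, R.
T has just one choice, so T = Wed.
U's domain is down to {Tue}, so U = Tue. So P can't be Tue.
P's domain is down to {Sat}, so P = Sat. So R can't be Sat.
R's domain is down to {Mon}, so R = Mon.

P=Sat, Q=Fri, R=Mon, S=Thu, T=Wed, U=Tue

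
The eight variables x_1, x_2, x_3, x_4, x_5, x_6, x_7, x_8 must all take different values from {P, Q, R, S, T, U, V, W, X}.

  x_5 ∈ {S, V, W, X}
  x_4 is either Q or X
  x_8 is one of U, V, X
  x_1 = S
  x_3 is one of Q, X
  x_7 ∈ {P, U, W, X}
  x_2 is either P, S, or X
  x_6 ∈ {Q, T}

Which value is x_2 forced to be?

P

x_1's domain is down to {S}, so x_1 = S. Strike S from x_2, x_5.
The 7 still-open variables together cover exactly {P, Q, T, U, V, W, X} — 7 values for 7 variables — and T appears only in x_6's list, so x_6 = T.
The 2 variables x_3 and x_4 are confined to {Q, X}, which locks those values in; drop them from x_2, x_5, x_7, x_8.
So x_2 = P.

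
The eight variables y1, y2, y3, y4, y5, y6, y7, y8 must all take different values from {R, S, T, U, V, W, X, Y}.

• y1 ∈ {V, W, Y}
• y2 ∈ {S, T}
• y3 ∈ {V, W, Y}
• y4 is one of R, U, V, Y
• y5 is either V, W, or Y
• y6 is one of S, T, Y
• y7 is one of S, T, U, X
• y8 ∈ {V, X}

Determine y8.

Among the 8 variables, R fits only y4 (and all 8 values in {R, S, T, U, V, W, X, Y} must be used), so y4 = R.
The 7 still-open variables draw from only 7 values {S, T, U, V, W, X, Y}, so each is used; only y7 can be U, hence y7 = U.
The 6 still-open variables together cover exactly {S, T, V, W, X, Y} — 6 values for 6 variables — and X appears only in y8's list, so y8 = X.

X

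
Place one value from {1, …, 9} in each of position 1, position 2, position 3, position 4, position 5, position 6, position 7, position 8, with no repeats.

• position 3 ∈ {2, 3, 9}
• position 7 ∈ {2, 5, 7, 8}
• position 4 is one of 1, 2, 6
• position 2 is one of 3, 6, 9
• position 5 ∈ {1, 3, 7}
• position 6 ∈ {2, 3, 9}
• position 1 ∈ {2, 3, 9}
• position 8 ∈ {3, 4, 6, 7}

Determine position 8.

4

The 3 variables position 1, position 3, position 6 are confined to {2, 3, 9}, which locks those values in; drop them from position 2, position 4, position 5, position 7, position 8.
position 2's domain is down to {6}, so position 2 = 6. Eliminate 6 elsewhere: position 4, position 8.
position 4 has just one choice, so position 4 = 1. Strike 1 from position 5.
position 5 must be 7 (only option left). So position 7, position 8 can't be 7.
So position 8 = 4.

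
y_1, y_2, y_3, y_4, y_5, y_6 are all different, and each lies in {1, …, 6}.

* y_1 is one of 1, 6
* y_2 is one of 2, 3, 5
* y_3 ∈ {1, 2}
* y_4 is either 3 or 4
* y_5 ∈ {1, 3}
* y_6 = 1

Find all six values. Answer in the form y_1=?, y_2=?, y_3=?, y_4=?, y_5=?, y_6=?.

y_6's domain is down to {1}, so y_6 = 1. Strike 1 from y_1, y_3, y_5.
y_1's domain is down to {6}, so y_1 = 6.
y_3 must be 2 (only option left). Remove 2 from y_2.
That leaves y_5 = 3. So y_2, y_4 can't be 3.
y_2's domain is down to {5}, so y_2 = 5.
y_4 has just one choice, so y_4 = 4.

y_1=6, y_2=5, y_3=2, y_4=4, y_5=3, y_6=1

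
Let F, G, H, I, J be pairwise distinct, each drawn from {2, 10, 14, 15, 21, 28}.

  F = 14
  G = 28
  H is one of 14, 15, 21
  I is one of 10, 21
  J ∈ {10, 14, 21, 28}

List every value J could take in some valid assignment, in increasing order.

F's domain is down to {14}, so F = 14. Eliminate 14 elsewhere: H, J.
That leaves G = 28. Eliminate 28 elsewhere: J.
Among the 3 still-open variables, 15 fits only H (and all 3 values in {10, 15, 21} must be used), so H = 15.
No further eliminations apply; J can still be any of 10, 21.

10, 21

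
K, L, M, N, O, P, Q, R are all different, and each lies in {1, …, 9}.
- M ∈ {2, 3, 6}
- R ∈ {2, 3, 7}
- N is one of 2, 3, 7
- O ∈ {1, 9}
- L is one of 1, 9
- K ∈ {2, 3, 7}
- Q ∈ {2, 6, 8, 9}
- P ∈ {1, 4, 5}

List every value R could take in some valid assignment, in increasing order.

2, 3, 7

L and O share exactly the 2 values {1, 9}; by pigeonhole those values go to them, so strike 1, 9 from P, Q.
K, N, R share exactly the 3 values {2, 3, 7}; by pigeonhole those values go to them, so strike 2, 3, 7 from M, Q.
M's domain is down to {6}, so M = 6. So Q can't be 6.
Q's domain is down to {8}, so Q = 8.
No further eliminations apply; R can still be any of 2, 3, 7.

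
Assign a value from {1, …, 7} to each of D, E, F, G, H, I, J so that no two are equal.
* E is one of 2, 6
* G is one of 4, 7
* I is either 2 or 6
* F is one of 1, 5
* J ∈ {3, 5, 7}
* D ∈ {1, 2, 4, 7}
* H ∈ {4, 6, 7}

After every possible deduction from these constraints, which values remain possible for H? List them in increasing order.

4, 7

The 7 variables draw from only 7 values {1, 2, 3, 4, 5, 6, 7}, so each is used; only J can be 3, hence J = 3.
Among the 6 still-open variables, 5 fits only F (and all 6 values in {1, 2, 4, 5, 6, 7} must be used), so F = 5.
The 5 still-open variables draw from only 5 values {1, 2, 4, 6, 7}, so each is used; only D can be 1, hence D = 1.
E and I between them cover only {2, 6} — a naked pair. Remove those values from H.
No further eliminations apply; H can still be any of 4, 7.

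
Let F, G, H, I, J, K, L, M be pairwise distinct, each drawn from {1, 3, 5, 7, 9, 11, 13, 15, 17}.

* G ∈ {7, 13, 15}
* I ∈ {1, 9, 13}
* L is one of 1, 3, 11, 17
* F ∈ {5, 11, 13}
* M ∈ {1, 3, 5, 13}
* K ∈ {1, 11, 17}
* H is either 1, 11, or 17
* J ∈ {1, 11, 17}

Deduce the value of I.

9

The 3 variables H, J, K are confined to {1, 11, 17}, which locks those values in; drop them from F, I, L, M.
That leaves L = 3. Eliminate 3 elsewhere: M.
F and M share exactly the 2 values {5, 13}; by pigeonhole those values go to them, so strike 5, 13 from G, I.
So I = 9.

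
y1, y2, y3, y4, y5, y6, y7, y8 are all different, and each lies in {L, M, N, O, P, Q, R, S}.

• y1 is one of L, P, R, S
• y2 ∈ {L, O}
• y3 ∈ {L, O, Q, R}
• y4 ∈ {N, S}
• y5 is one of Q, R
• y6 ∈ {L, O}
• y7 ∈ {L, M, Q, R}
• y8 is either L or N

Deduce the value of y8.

N

Among the 8 variables, M fits only y7 (and all 8 values in {L, M, N, O, P, Q, R, S} must be used), so y7 = M.
The 7 still-open variables draw from only 7 values {L, N, O, P, Q, R, S}, so each is used; only y1 can be P, hence y1 = P.
The 6 still-open variables draw from only 6 values {L, N, O, Q, R, S}, so each is used; only y4 can be S, hence y4 = S.
Among the 5 still-open variables, N fits only y8 (and all 5 values in {L, N, O, Q, R} must be used), so y8 = N.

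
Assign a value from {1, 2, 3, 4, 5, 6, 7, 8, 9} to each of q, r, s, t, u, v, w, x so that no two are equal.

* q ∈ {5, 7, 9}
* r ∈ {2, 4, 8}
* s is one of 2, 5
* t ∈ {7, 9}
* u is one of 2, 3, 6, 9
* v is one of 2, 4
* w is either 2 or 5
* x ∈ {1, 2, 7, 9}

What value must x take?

1

The 2 variables s and w are confined to {2, 5}, which locks those values in; drop them from q, r, u, v, x.
v's domain is down to {4}, so v = 4. Remove 4 from r.
r has just one choice, so r = 8.
q and t share exactly the 2 values {7, 9}; by pigeonhole those values go to them, so strike 7, 9 from u, x.
So x = 1.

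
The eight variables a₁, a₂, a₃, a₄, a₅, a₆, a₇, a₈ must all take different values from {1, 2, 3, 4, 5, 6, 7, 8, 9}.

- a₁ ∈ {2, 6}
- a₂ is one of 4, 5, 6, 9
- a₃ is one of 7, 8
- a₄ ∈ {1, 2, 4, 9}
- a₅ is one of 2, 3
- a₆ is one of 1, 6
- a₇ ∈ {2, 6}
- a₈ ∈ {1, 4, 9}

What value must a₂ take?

a₁ and a₇ between them cover only {2, 6} — a naked pair. Remove those values from a₂, a₄, a₅, a₆.
a₅ must be 3 (only option left).
a₆'s domain is down to {1}, so a₆ = 1. Strike 1 from a₄, a₈.
The 2 variables a₄ and a₈ are confined to {4, 9}, which locks those values in; drop them from a₂.
So a₂ = 5.

5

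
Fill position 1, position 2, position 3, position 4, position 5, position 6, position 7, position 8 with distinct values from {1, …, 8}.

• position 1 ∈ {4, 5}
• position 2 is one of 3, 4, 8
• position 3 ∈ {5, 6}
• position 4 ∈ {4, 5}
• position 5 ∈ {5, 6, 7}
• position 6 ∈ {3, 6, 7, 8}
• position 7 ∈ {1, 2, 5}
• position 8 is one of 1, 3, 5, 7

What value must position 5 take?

Among the 8 variables, 2 fits only position 7 (and all 8 values in {1, 2, 3, 4, 5, 6, 7, 8} must be used), so position 7 = 2.
The 7 still-open variables draw from only 7 values {1, 3, 4, 5, 6, 7, 8}, so each is used; only position 8 can be 1, hence position 8 = 1.
position 1 and position 4 share exactly the 2 values {4, 5}; by pigeonhole those values go to them, so strike 4, 5 from position 2, position 3, position 5.
position 3 has just one choice, so position 3 = 6. Strike 6 from position 5, position 6.
So position 5 = 7.

7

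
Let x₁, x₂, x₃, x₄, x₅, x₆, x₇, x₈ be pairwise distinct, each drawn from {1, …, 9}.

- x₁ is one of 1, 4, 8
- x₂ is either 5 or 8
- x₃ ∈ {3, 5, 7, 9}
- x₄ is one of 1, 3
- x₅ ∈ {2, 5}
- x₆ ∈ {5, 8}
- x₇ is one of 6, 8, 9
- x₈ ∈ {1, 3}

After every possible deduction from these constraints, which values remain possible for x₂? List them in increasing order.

x₂ and x₆ share exactly the 2 values {5, 8}; by pigeonhole those values go to them, so strike 5, 8 from x₁, x₃, x₅, x₇.
x₅'s domain is down to {2}, so x₅ = 2.
x₄ and x₈ between them cover only {1, 3} — a naked pair. Remove those values from x₁, x₃.
That leaves x₁ = 4.
No further eliminations apply; x₂ can still be any of 5, 8.

5, 8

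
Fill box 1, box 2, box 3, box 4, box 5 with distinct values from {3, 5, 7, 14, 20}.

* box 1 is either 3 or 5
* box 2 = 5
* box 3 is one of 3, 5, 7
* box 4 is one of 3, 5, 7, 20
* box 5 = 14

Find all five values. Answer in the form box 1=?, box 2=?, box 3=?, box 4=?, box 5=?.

box 1=3, box 2=5, box 3=7, box 4=20, box 5=14

box 2 has just one choice, so box 2 = 5. Strike 5 from box 1, box 3, box 4.
That leaves box 5 = 14.
box 1's domain is down to {3}, so box 1 = 3. So box 3, box 4 can't be 3.
box 3 has just one choice, so box 3 = 7. So box 4 can't be 7.
box 4 must be 20 (only option left).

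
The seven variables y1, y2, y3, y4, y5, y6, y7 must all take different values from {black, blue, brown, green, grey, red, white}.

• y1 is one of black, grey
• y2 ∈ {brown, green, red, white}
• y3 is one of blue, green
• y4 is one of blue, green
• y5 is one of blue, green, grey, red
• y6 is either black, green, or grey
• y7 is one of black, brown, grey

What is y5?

Among the 7 variables, white fits only y2 (and all 7 values in {black, blue, brown, green, grey, red, white} must be used), so y2 = white.
The 6 still-open variables draw from only 6 values {black, blue, brown, green, grey, red}, so each is used; only y7 can be brown, hence y7 = brown.
The 5 still-open variables together cover exactly {black, blue, green, grey, red} — 5 values for 5 variables — and red appears only in y5's list, so y5 = red.

red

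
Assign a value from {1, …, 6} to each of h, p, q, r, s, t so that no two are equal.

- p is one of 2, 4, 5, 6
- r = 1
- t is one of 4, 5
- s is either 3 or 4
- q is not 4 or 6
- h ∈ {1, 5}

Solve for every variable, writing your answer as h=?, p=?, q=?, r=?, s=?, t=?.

h=5, p=6, q=2, r=1, s=3, t=4

r has just one choice, so r = 1. Remove 1 from h, q.
That leaves h = 5. Strike 5 from p, q, t.
t has just one choice, so t = 4. Strike 4 from p, s.
s must be 3 (only option left). So q can't be 3.
q must be 2 (only option left). So p can't be 2.
p has just one choice, so p = 6.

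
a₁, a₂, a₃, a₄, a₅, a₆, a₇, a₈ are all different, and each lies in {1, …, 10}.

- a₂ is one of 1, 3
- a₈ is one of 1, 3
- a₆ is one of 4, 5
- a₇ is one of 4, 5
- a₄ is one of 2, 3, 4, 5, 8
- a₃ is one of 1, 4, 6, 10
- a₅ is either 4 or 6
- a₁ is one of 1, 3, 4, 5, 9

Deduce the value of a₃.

10

The 2 variables a₂ and a₈ are confined to {1, 3}, which locks those values in; drop them from a₁, a₃, a₄.
a₆ and a₇ between them cover only {4, 5} — a naked pair. Remove those values from a₁, a₃, a₄, a₅.
a₁ must be 9 (only option left).
a₅ has just one choice, so a₅ = 6. Strike 6 from a₃.
So a₃ = 10.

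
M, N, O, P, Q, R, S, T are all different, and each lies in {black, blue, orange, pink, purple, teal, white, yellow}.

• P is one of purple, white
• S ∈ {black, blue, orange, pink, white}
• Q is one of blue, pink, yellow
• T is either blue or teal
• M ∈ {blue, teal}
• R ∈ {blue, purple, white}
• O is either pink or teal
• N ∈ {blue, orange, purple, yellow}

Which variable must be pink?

O

The 8 variables together cover exactly {black, blue, orange, pink, purple, teal, white, yellow} — 8 values for 8 variables — and black appears only in S's list, so S = black.
Among the 7 still-open variables, orange fits only N (and all 7 values in {blue, orange, pink, purple, teal, white, yellow} must be used), so N = orange.
The 6 still-open variables draw from only 6 values {blue, pink, purple, teal, white, yellow}, so each is used; only Q can be yellow, hence Q = yellow.
The 5 still-open variables together cover exactly {blue, pink, purple, teal, white} — 5 values for 5 variables — and pink appears only in O's list, so O = pink.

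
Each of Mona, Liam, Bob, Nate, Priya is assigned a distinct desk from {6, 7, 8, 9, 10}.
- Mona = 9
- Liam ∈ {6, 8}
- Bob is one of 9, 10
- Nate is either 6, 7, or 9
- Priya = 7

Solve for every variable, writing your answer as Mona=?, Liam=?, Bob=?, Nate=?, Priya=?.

Mona=9, Liam=8, Bob=10, Nate=6, Priya=7

Mona must be 9 (only option left). Strike 9 from Bob, Nate.
Bob must be 10 (only option left).
Priya's domain is down to {7}, so Priya = 7. Strike 7 from Nate.
That leaves Nate = 6. Remove 6 from Liam.
Liam must be 8 (only option left).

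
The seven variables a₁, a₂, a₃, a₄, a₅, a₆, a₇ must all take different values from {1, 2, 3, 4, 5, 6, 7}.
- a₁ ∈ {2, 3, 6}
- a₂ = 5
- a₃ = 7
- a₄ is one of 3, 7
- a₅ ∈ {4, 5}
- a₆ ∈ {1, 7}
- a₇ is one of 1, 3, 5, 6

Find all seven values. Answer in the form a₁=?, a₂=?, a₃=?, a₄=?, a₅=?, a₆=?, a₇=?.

a₂ has just one choice, so a₂ = 5. Eliminate 5 elsewhere: a₅, a₇.
a₃ must be 7 (only option left). Eliminate 7 elsewhere: a₄, a₆.
That leaves a₄ = 3. Strike 3 from a₁, a₇.
a₅ must be 4 (only option left).
a₆ must be 1 (only option left). Remove 1 from a₇.
a₇ has just one choice, so a₇ = 6. Eliminate 6 elsewhere: a₁.
a₁ has just one choice, so a₁ = 2.

a₁=2, a₂=5, a₃=7, a₄=3, a₅=4, a₆=1, a₇=6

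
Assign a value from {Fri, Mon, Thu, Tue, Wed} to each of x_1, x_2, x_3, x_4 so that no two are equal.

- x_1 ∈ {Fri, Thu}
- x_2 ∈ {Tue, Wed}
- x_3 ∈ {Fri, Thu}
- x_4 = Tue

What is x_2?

Wed

x_4 has just one choice, so x_4 = Tue. So x_2 can't be Tue.
So x_2 = Wed.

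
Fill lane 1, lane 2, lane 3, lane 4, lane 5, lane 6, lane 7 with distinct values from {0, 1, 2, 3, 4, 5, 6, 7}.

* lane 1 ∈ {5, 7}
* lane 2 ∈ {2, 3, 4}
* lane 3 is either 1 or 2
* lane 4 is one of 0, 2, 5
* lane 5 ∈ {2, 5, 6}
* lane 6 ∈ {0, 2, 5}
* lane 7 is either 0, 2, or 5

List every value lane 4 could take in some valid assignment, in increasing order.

0, 2, 5

The 3 variables lane 4, lane 6, lane 7 are confined to {0, 2, 5}, which locks those values in; drop them from lane 1, lane 2, lane 3, lane 5.
lane 1 must be 7 (only option left).
lane 3 has just one choice, so lane 3 = 1.
lane 5 has just one choice, so lane 5 = 6.
No further eliminations apply; lane 4 can still be any of 0, 2, 5.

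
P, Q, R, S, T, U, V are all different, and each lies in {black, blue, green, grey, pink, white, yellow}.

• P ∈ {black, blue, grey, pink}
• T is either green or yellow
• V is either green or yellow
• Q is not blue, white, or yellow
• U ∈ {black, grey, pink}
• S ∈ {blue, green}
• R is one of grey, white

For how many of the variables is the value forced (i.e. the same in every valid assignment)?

2

The 7 variables together cover exactly {black, blue, green, grey, pink, white, yellow} — 7 values for 7 variables — and white appears only in R's list, so R = white.
The 2 variables T and V are confined to {green, yellow}, which locks those values in; drop them from Q, S.
That leaves S = blue. Remove blue from P.
Determined: R=white, S=blue. The other variables each still have more than one consistent value. That makes 2.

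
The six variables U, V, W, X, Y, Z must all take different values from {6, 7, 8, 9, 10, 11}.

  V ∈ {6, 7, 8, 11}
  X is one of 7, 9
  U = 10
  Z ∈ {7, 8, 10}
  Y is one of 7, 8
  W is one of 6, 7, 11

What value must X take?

9

U must be 10 (only option left). Eliminate 10 elsewhere: Z.
The 5 still-open variables together cover exactly {6, 7, 8, 9, 11} — 5 values for 5 variables — and 9 appears only in X's list, so X = 9.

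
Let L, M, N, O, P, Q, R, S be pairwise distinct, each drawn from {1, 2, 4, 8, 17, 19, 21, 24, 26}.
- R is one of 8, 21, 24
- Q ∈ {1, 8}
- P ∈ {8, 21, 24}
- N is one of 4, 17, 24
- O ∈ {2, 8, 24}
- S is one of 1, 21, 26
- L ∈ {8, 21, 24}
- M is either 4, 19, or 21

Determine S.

The 3 variables L, P, R are confined to {8, 21, 24}, which locks those values in; drop them from M, N, O, Q, S.
O has just one choice, so O = 2.
Q must be 1 (only option left). Remove 1 from S.
So S = 26.

26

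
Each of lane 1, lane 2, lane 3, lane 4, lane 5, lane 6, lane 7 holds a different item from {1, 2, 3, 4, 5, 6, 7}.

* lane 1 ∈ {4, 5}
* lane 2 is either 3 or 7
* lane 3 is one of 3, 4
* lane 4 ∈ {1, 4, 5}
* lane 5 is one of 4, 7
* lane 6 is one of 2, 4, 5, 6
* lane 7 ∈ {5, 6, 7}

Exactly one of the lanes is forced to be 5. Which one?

Among the 7 variables, 1 fits only lane 4 (and all 7 values in {1, 2, 3, 4, 5, 6, 7} must be used), so lane 4 = 1.
The 6 still-open variables together cover exactly {2, 3, 4, 5, 6, 7} — 6 values for 6 variables — and 2 appears only in lane 6's list, so lane 6 = 2.
Among the 5 still-open variables, 6 fits only lane 7 (and all 5 values in {3, 4, 5, 6, 7} must be used), so lane 7 = 6.
Among the 4 still-open variables, 5 fits only lane 1 (and all 4 values in {3, 4, 5, 7} must be used), so lane 1 = 5.

lane 1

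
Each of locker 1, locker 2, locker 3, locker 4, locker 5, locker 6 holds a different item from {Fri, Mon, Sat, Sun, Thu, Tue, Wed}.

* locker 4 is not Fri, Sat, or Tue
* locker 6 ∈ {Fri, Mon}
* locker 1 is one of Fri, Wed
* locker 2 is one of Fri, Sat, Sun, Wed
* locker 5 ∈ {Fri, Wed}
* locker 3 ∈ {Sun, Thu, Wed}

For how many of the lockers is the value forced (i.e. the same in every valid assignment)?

The 6 variables draw from only 6 values {Fri, Mon, Sat, Sun, Thu, Wed}, so each is used; only locker 2 can be Sat, hence locker 2 = Sat.
locker 1 and locker 5 between them cover only {Fri, Wed} — a naked pair. Remove those values from locker 3, locker 4, locker 6.
locker 6 must be Mon (only option left). Eliminate Mon elsewhere: locker 4.
Determined: locker 2=Sat, locker 6=Mon. The other lockers each still have more than one consistent value. That makes 2.

2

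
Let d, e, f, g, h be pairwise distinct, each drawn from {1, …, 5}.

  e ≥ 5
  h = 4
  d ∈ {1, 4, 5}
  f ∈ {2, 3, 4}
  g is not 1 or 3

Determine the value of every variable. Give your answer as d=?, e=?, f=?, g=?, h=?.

d=1, e=5, f=3, g=2, h=4

e must be 5 (only option left). So d, g can't be 5.
h's domain is down to {4}, so h = 4. Eliminate 4 elsewhere: d, f, g.
d has just one choice, so d = 1.
g must be 2 (only option left). Remove 2 from f.
f must be 3 (only option left).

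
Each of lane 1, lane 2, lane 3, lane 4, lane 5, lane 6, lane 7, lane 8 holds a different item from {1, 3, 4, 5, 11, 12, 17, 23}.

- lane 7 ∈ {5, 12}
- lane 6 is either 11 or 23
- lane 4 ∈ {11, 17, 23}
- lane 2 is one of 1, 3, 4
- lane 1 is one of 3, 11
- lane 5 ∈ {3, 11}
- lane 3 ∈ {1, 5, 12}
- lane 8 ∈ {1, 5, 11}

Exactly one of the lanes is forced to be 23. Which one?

The 8 variables together cover exactly {1, 3, 4, 5, 11, 12, 17, 23} — 8 values for 8 variables — and 4 appears only in lane 2's list, so lane 2 = 4.
The 7 still-open variables together cover exactly {1, 3, 5, 11, 12, 17, 23} — 7 values for 7 variables — and 17 appears only in lane 4's list, so lane 4 = 17.
The 6 still-open variables together cover exactly {1, 3, 5, 11, 12, 23} — 6 values for 6 variables — and 23 appears only in lane 6's list, so lane 6 = 23.

lane 6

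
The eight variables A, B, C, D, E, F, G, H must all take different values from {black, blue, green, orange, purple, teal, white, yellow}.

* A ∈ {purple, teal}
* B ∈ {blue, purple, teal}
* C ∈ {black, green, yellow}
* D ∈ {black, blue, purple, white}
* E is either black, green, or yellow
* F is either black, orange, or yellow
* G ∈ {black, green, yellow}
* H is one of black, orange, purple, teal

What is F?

The 8 variables together cover exactly {black, blue, green, orange, purple, teal, white, yellow} — 8 values for 8 variables — and white appears only in D's list, so D = white.
The 7 still-open variables together cover exactly {black, blue, green, orange, purple, teal, yellow} — 7 values for 7 variables — and blue appears only in B's list, so B = blue.
C, E, G between them cover only {black, green, yellow} — a naked triple. Remove those values from F, H.
So F = orange.

orange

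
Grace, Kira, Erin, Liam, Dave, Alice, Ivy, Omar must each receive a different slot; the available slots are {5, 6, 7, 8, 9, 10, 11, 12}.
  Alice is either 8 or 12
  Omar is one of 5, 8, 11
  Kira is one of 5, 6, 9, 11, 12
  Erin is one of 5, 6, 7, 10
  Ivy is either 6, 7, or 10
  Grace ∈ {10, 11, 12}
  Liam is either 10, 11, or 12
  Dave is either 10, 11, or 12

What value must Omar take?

5

The 8 variables draw from only 8 values {5, 6, 7, 8, 9, 10, 11, 12}, so each is used; only Kira can be 9, hence Kira = 9.
Grace, Liam, Dave share exactly the 3 values {10, 11, 12}; by pigeonhole those values go to them, so strike 10, 11, 12 from Erin, Alice, Ivy, Omar.
That leaves Alice = 8. Strike 8 from Omar.
So Omar = 5.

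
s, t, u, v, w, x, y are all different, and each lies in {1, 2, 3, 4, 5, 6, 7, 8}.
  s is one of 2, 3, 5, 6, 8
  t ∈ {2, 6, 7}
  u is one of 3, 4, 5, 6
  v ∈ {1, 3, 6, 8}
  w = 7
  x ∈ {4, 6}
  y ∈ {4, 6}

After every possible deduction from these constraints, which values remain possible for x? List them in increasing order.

w has just one choice, so w = 7. Remove 7 from t.
The 2 variables x and y are confined to {4, 6}, which locks those values in; drop them from s, t, u, v.
t must be 2 (only option left). Strike 2 from s.
No further eliminations apply; x can still be any of 4, 6.

4, 6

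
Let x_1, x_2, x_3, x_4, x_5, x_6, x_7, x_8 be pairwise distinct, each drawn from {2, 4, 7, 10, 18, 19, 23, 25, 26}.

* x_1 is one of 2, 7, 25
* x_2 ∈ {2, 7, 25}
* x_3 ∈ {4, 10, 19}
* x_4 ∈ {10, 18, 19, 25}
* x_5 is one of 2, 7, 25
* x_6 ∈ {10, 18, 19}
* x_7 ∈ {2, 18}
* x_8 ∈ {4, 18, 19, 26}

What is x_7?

The 8 variables together cover exactly {2, 4, 7, 10, 18, 19, 25, 26} — 8 values for 8 variables — and 26 appears only in x_8's list, so x_8 = 26.
Among the 7 still-open variables, 4 fits only x_3 (and all 7 values in {2, 4, 7, 10, 18, 19, 25} must be used), so x_3 = 4.
x_1, x_2, x_5 share exactly the 3 values {2, 7, 25}; by pigeonhole those values go to them, so strike 2, 7, 25 from x_4, x_7.
So x_7 = 18.

18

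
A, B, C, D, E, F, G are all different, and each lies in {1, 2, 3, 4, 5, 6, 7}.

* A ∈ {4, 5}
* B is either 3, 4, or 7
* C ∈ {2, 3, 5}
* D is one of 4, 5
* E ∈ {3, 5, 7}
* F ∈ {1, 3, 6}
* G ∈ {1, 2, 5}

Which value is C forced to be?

The 7 variables together cover exactly {1, 2, 3, 4, 5, 6, 7} — 7 values for 7 variables — and 6 appears only in F's list, so F = 6.
The 6 still-open variables together cover exactly {1, 2, 3, 4, 5, 7} — 6 values for 6 variables — and 1 appears only in G's list, so G = 1.
Among the 5 still-open variables, 2 fits only C (and all 5 values in {2, 3, 4, 5, 7} must be used), so C = 2.

2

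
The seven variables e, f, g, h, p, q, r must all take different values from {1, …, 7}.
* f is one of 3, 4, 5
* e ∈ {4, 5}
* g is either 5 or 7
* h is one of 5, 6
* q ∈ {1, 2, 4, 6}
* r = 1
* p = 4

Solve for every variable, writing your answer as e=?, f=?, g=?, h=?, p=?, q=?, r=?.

e=5, f=3, g=7, h=6, p=4, q=2, r=1

p must be 4 (only option left). Remove 4 from e, f, q.
r's domain is down to {1}, so r = 1. So q can't be 1.
e's domain is down to {5}, so e = 5. Eliminate 5 elsewhere: f, g, h.
f's domain is down to {3}, so f = 3.
g's domain is down to {7}, so g = 7.
h's domain is down to {6}, so h = 6. Strike 6 from q.
q has just one choice, so q = 2.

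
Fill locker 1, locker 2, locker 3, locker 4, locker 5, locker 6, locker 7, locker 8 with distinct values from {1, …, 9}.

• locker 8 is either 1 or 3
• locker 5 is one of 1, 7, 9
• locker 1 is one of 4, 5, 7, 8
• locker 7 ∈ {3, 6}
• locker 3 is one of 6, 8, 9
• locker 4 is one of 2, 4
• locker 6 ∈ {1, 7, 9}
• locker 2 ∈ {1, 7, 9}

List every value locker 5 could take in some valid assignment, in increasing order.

1, 7, 9

The 3 variables locker 2, locker 5, locker 6 are confined to {1, 7, 9}, which locks those values in; drop them from locker 1, locker 3, locker 8.
That leaves locker 8 = 3. Strike 3 from locker 7.
That leaves locker 7 = 6. So locker 3 can't be 6.
locker 3's domain is down to {8}, so locker 3 = 8. Remove 8 from locker 1.
No further eliminations apply; locker 5 can still be any of 1, 7, 9.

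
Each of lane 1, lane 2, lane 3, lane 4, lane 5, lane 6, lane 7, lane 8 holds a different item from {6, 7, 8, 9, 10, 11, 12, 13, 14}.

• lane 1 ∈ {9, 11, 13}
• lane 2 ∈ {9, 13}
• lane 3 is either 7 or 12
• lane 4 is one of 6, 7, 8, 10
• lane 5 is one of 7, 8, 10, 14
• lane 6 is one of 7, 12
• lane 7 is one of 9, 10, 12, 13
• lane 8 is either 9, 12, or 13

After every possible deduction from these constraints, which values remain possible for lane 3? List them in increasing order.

7, 12

lane 3 and lane 6 between them cover only {7, 12} — a naked pair. Remove those values from lane 4, lane 5, lane 7, lane 8.
lane 2 and lane 8 between them cover only {9, 13} — a naked pair. Remove those values from lane 1, lane 7.
That leaves lane 1 = 11.
lane 7's domain is down to {10}, so lane 7 = 10. Strike 10 from lane 4, lane 5.
No further eliminations apply; lane 3 can still be any of 7, 12.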